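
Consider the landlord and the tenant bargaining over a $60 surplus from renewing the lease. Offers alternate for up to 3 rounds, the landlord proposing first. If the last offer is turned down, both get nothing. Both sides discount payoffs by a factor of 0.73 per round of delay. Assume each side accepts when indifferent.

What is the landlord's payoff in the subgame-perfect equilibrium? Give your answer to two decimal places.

Solve by backward induction from round 3.
Round 3 (the landlord proposes): rejection yields 0 for the tenant; the landlord offers 0 and keeps 60.
Round 2 (the tenant proposes): the landlord can get 60 next round, worth 0.73 × 60 = 43.8 now; the tenant offers that and keeps 16.2.
Round 1 (the landlord proposes): the tenant can get 16.2 next round, worth 0.73 × 16.2 = 11.826 now, so the landlord offers 11.826, keeping 48.174.

48.17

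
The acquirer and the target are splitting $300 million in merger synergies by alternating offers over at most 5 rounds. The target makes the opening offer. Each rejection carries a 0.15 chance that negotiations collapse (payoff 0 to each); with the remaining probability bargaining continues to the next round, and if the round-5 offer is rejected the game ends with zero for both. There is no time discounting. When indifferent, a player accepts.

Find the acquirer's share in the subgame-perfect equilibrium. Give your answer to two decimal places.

65.89

Round 5 (the target proposes): rejection yields 0 for the acquirer; the target offers 0 and keeps 300.
Round 4 (the acquirer proposes): rejecting gives the target an expected 0.85 × 300 = 255, so the acquirer offers 255, keeping 45.
Round 3 (the target proposes): rejecting gives the acquirer an expected 0.85 × 45 = 38.25, so the target offers 38.25, keeping 261.75.
Round 2 (the acquirer proposes): rejecting gives the target an expected 0.85 × 261.75 = 222.4875, so the acquirer offers 222.4875, keeping 77.5125.
Round 1 (the target proposes): rejecting gives the acquirer an expected 0.85 × 77.5125 = 65.885625. The target offers 65.885625 and keeps 300 − 65.885625 = 234.114375.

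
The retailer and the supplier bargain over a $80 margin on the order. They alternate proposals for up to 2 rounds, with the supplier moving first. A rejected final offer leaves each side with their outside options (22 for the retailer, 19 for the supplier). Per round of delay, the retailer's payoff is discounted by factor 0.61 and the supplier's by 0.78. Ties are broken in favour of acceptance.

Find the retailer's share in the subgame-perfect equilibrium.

37.21

Round 2 (the retailer proposes): the supplier gets 19 if talks fail, so the retailer offers 19 and keeps 61.
Round 1 (the supplier proposes): the retailer can get 61 next round, worth 0.61 × 61 = 37.21 now, so the supplier offers 37.21, keeping 42.79.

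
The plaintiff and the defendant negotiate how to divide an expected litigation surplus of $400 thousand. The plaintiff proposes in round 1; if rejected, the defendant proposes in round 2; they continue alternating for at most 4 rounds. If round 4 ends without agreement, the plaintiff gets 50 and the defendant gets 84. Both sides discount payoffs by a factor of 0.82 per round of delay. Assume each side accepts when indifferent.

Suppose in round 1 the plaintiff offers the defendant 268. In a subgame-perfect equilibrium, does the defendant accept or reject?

Accept

Work out the defendant's continuation value if the offer is rejected.
Round 4 (the defendant proposes): the plaintiff gets 50 if talks fail, so the defendant offers 50 and keeps 350.
Round 3 (the plaintiff proposes): the defendant can get 350 next round, worth 0.82 × 350 = 287 now; the plaintiff offers that and keeps 113.
Round 2 (the defendant proposes): the plaintiff can get 113 next round, worth 0.82 × 113 = 92.66 now; the defendant offers that and keeps 307.34.
So by rejecting in round 1, the defendant gets 307.34 next round, worth 0.82 × 307.34 = 252.0188 now.
Offer 268 ≥ 252.0188, so the defendant accepts.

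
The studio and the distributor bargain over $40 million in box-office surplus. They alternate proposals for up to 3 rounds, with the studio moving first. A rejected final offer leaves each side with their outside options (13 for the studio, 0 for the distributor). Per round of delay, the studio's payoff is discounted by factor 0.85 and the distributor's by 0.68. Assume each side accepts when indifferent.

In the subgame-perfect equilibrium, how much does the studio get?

35.92

Round 3 (the studio proposes): the distributor will accept anything ≥ 0, so the studio offers 0 and keeps 40.
Round 2 (the distributor proposes): the studio can get 40 next round, worth 0.85 × 40 = 34 now. The distributor offers 34 and keeps 40 − 34 = 6.
Round 1 (the studio proposes): the distributor can get 6 next round, worth 0.68 × 6 = 4.08 now. The studio offers 4.08 and keeps 40 − 4.08 = 35.92.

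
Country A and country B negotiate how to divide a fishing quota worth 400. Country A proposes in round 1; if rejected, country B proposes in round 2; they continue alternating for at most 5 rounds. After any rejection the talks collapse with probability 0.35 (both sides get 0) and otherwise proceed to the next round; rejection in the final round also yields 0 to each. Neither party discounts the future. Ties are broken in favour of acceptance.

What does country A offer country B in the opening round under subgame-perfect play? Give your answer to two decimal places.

129.45

Round 5 (country A proposes): country B will accept anything ≥ 0, so country A offers 0 and keeps 400.
Round 4 (country B proposes): rejecting gives country A an expected 0.65 × 400 = 260; country B offers that and keeps 140.
Round 3 (country A proposes): rejecting gives country B an expected 0.65 × 140 = 91, so country A offers 91, keeping 309.
Round 2 (country B proposes): rejecting gives country A an expected 0.65 × 309 = 200.85. Country B offers 200.85 and keeps 400 − 200.85 = 199.15.
Round 1 (country A proposes): rejecting gives country B an expected 0.65 × 199.15 = 129.4475, so country A offers 129.4475, keeping 270.5525.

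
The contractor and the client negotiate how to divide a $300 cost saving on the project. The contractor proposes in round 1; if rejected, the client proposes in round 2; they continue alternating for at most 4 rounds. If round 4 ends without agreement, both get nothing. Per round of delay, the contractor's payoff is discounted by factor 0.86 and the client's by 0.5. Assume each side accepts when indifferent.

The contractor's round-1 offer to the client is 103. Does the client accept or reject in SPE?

Accept

Round 4 (the client proposes): rejection yields 0 for the contractor; the client offers 0 and keeps 300.
Round 3 (the contractor proposes): the client can get 300 next round, worth 0.5 × 300 = 150 now, so the contractor offers 150, keeping 150.
Round 2 (the client proposes): the contractor can get 150 next round, worth 0.86 × 150 = 129 now, so the client offers 129, keeping 171.
So by rejecting in round 1, the client gets 171 next round, worth 0.5 × 171 = 85.5 now.
Offer 103 ≥ 85.5, so the client accepts.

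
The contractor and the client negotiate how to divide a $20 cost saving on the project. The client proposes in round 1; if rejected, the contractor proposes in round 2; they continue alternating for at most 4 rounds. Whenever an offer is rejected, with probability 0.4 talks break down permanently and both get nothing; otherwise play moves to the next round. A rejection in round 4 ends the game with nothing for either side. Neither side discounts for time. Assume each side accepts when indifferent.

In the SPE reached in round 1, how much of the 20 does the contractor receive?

Round 4 (the contractor proposes): rejection yields 0 for the client; the contractor offers 0 and keeps 20.
Round 3 (the client proposes): rejecting gives the contractor an expected 0.6 × 20 = 12. The client offers 12 and keeps 20 − 12 = 8.
Round 2 (the contractor proposes): rejecting gives the client an expected 0.6 × 8 = 4.8. The contractor offers 4.8 and keeps 20 − 4.8 = 15.2.
Round 1 (the client proposes): rejecting gives the contractor an expected 0.6 × 15.2 = 9.12; the client offers that and keeps 10.88.

9.12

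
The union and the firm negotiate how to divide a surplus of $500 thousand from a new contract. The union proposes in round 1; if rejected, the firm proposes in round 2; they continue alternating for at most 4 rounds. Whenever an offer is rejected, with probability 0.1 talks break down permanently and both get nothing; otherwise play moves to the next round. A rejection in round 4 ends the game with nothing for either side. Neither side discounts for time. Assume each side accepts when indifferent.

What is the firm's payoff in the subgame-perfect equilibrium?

409.5

By backward induction:
Round 4 (the firm proposes): rejection yields 0 for the union; the firm offers 0 and keeps 500.
Round 3 (the union proposes): rejecting gives the firm an expected 0.9 × 500 = 450. The union offers 450 and keeps 500 − 450 = 50.
Round 2 (the firm proposes): rejecting gives the union an expected 0.9 × 50 = 45; the firm offers that and keeps 455.
Round 1 (the union proposes): rejecting gives the firm an expected 0.9 × 455 = 409.5. The union offers 409.5 and keeps 500 − 409.5 = 90.5.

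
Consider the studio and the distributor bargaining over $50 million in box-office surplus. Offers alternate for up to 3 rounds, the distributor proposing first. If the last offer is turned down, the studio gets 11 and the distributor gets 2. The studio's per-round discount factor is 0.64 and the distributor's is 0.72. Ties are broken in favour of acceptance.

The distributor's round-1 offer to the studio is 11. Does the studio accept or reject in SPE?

Reject

Round 3 (the distributor proposes): the studio gets 11 if talks fail, so the distributor offers 11 and keeps 39.
Round 2 (the studio proposes): the distributor can get 39 next round, worth 0.72 × 39 = 28.08 now; the studio offers that and keeps 21.92.
So by rejecting in round 1, the studio gets 21.92 next round, worth 0.64 × 21.92 = 14.0288 now.
Offer 11 < 14.0288, so the studio rejects.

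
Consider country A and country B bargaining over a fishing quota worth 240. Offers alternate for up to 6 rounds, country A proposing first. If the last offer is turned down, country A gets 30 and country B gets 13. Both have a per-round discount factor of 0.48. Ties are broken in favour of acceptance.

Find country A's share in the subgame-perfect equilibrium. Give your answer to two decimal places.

160.94

Round 6 (country B proposes): country A gets 30 if talks fail, so country B offers 30 and keeps 210.
Round 5 (country A proposes): country B can get 210 next round, worth 0.48 × 210 = 100.8 now. Country A offers 100.8 and keeps 240 − 100.8 = 139.2.
Round 4 (country B proposes): country A can get 139.2 next round, worth 0.48 × 139.2 = 66.816 now. Country B offers 66.816 and keeps 240 − 66.816 = 173.184.
Round 3 (country A proposes): country B can get 173.184 next round, worth 0.48 × 173.184 = 83.12832 now, so country A offers 83.12832, keeping 156.87168.
Round 2 (country B proposes): country A can get 156.87168 next round, worth 0.48 × 156.87168 = 75.2984064 now, so country B offers 75.2984064, keeping 164.7015936.
Round 1 (country A proposes): country B can get 164.7015936 next round, worth 0.48 × 164.7015936 = 79.056764928 now, so country A offers 79.056764928, keeping 160.943235072.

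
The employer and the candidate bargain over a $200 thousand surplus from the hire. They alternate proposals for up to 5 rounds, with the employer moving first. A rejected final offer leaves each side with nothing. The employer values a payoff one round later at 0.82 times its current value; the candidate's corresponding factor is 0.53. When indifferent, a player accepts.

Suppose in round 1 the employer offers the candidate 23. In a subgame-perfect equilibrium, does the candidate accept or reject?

Reject

Round 5 (the employer proposes): the candidate will accept anything ≥ 0, so the employer offers 0 and keeps 200.
Round 4 (the candidate proposes): the employer can get 200 next round, worth 0.82 × 200 = 164 now, so the candidate offers 164, keeping 36.
Round 3 (the employer proposes): the candidate can get 36 next round, worth 0.53 × 36 = 19.08 now, so the employer offers 19.08, keeping 180.92.
Round 2 (the candidate proposes): the employer can get 180.92 next round, worth 0.82 × 180.92 = 148.3544 now; the candidate offers that and keeps 51.6456.
So by rejecting in round 1, the candidate gets 51.6456 next round, worth 0.53 × 51.6456 = 27.372168 now.
Offer 23 < 27.372168, so the candidate rejects.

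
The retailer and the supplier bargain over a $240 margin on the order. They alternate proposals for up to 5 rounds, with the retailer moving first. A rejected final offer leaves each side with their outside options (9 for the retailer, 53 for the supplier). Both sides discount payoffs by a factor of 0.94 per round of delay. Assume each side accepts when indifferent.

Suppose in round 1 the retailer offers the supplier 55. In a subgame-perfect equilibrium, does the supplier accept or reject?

Reject

Round 5 (the retailer proposes): the supplier gets 53 if talks fail, so the retailer offers 53 and keeps 187.
Round 4 (the supplier proposes): the retailer can get 187 next round, worth 0.94 × 187 = 175.78 now; the supplier offers that and keeps 64.22.
Round 3 (the retailer proposes): the supplier can get 64.22 next round, worth 0.94 × 64.22 = 60.3668 now, so the retailer offers 60.3668, keeping 179.6332.
Round 2 (the supplier proposes): the retailer can get 179.6332 next round, worth 0.94 × 179.6332 = 168.855208 now, so the supplier offers 168.855208, keeping 71.144792.
So by rejecting in round 1, the supplier gets 71.144792 next round, worth 0.94 × 71.144792 = 66.87610448 now.
Offer 55 < 66.87610448, so the supplier rejects.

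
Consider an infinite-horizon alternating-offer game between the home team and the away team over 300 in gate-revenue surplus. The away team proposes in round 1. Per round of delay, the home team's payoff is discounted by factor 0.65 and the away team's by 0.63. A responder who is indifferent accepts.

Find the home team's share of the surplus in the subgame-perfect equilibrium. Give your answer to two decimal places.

122.18

When the away team proposes, the home team accepts any offer worth at least 0.65 times what the home team would get by proposing next round; and vice versa.
This gives x = 300 − 0.65y and y = 300 − 0.63x, where x and y are each side's share when it proposes.
Hence (1 − 0.65·0.63)x = 300(1 − 0.65), i.e. 0.5905·x = 105.
x ≈ 177.8154; the home team's share is 300 − x ≈ 122.1846.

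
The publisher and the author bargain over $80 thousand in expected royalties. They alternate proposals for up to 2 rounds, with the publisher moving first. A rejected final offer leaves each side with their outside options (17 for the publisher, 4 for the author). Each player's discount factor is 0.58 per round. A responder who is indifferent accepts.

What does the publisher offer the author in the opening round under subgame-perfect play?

Solve by backward induction from round 2.
Round 2 (the author proposes): the publisher gets 17 if talks fail, so the author offers 17 and keeps 63.
Round 1 (the publisher proposes): the author can get 63 next round, worth 0.58 × 63 = 36.54 now, so the publisher offers 36.54, keeping 43.46.

36.54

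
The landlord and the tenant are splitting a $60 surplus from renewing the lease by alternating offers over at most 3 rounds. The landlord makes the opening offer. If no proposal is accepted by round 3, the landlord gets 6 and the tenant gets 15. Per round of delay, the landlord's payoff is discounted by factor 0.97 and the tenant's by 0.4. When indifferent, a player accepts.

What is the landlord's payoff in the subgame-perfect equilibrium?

Round 3 (the landlord proposes): the tenant gets 15 if talks fail, so the landlord offers 15 and keeps 45.
Round 2 (the tenant proposes): the landlord can get 45 next round, worth 0.97 × 45 = 43.65 now. The tenant offers 43.65 and keeps 60 − 43.65 = 16.35.
Round 1 (the landlord proposes): the tenant can get 16.35 next round, worth 0.4 × 16.35 = 6.54 now. The landlord offers 6.54 and keeps 60 − 6.54 = 53.46.

53.46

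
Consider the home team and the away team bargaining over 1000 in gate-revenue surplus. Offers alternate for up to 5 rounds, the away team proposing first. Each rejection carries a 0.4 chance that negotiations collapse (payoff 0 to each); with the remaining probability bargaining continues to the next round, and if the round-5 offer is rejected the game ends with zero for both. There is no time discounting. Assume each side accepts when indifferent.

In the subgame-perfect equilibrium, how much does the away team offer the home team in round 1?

By backward induction:
Round 5 (the away team proposes): the home team will accept anything ≥ 0, so the away team offers 0 and keeps 1000.
Round 4 (the home team proposes): rejecting gives the away team an expected 0.6 × 1000 = 600, so the home team offers 600, keeping 400.
Round 3 (the away team proposes): rejecting gives the home team an expected 0.6 × 400 = 240, so the away team offers 240, keeping 760.
Round 2 (the home team proposes): rejecting gives the away team an expected 0.6 × 760 = 456, so the home team offers 456, keeping 544.
Round 1 (the away team proposes): rejecting gives the home team an expected 0.6 × 544 = 326.4, so the away team offers 326.4, keeping 673.6.

326.4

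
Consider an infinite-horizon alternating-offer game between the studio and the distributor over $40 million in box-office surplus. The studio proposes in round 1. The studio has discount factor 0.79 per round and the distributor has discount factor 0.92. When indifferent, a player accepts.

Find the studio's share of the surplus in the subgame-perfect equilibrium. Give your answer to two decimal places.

Let x be the studio's share when the studio proposes and y be the distributor's share when the distributor proposes.
The distributor accepts iff offered ≥ 0.92·y, so x = 40 − 0.92y. Symmetrically y = 40 − 0.79x.
Substituting: x = 40 − 0.92(40 − 0.79x), giving x(1 − 0.79·0.92) = 40(1 − 0.92).
So x = 40 × 0.08 / 0.2732 ≈ 11.7130, and the distributor receives 40 − x ≈ 28.2870.

11.71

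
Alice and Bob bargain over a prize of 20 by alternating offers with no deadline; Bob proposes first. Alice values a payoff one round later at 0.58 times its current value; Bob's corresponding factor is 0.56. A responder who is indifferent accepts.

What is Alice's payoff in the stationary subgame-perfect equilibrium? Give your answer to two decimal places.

Let x be Bob's share when Bob proposes and y be Alice's share when Alice proposes.
Alice accepts iff offered ≥ 0.58·y, so x = 20 − 0.58y. Symmetrically y = 20 − 0.56x.
Substituting: x = 20 − 0.58(20 − 0.56x), giving x(1 − 0.56·0.58) = 20(1 − 0.58).
So x = 20 × 0.42 / 0.6752 ≈ 12.4408, and Alice receives 20 − x ≈ 7.5592.

7.56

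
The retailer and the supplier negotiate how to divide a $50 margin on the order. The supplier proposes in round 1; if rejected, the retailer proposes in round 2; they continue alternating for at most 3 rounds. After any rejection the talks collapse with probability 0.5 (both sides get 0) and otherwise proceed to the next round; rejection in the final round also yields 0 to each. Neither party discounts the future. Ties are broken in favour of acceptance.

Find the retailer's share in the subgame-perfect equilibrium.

Round 3 (the supplier proposes): the retailer will accept anything ≥ 0, so the supplier offers 0 and keeps 50.
Round 2 (the retailer proposes): rejecting gives the supplier an expected 0.5 × 50 = 25. The retailer offers 25 and keeps 50 − 25 = 25.
Round 1 (the supplier proposes): rejecting gives the retailer an expected 0.5 × 25 = 12.5; the supplier offers that and keeps 37.5.

12.5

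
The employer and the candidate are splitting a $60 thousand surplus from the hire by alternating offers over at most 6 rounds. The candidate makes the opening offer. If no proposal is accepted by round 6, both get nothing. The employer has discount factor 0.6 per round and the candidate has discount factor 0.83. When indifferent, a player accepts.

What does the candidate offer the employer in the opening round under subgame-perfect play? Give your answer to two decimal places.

18.10

Work backward from the last round.
Round 6 (the employer proposes): rejection yields 0 for the candidate; the employer offers 0 and keeps 60.
Round 5 (the candidate proposes): the employer can get 60 next round, worth 0.6 × 60 = 36 now; the candidate offers that and keeps 24.
Round 4 (the employer proposes): the candidate can get 24 next round, worth 0.83 × 24 = 19.92 now; the employer offers that and keeps 40.08.
Round 3 (the candidate proposes): the employer can get 40.08 next round, worth 0.6 × 40.08 = 24.048 now; the candidate offers that and keeps 35.952.
Round 2 (the employer proposes): the candidate can get 35.952 next round, worth 0.83 × 35.952 = 29.84016 now, so the employer offers 29.84016, keeping 30.15984.
Round 1 (the candidate proposes): the employer can get 30.15984 next round, worth 0.6 × 30.15984 = 18.095904 now. The candidate offers 18.095904 and keeps 60 − 18.095904 = 41.904096.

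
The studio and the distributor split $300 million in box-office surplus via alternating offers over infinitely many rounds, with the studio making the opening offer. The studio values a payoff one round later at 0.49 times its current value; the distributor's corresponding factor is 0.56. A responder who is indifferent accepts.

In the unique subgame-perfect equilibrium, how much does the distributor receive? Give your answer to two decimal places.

118.08

When the studio proposes, the distributor accepts any offer worth at least 0.56 times what the distributor would get by proposing next round; and vice versa.
This gives x = 300 − 0.56y and y = 300 − 0.49x, where x and y are each side's share when it proposes.
Hence (1 − 0.56·0.49)x = 300(1 − 0.56), i.e. 0.7256·x = 132.
x ≈ 181.9184; the distributor's share is 300 − x ≈ 118.0816.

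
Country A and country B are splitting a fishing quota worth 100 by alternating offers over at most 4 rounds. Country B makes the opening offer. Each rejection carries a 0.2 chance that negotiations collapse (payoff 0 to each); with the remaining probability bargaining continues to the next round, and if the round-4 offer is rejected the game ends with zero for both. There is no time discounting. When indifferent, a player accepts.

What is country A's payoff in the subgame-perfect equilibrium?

Round 4 (country A proposes): rejection yields 0 for country B; country A offers 0 and keeps 100.
Round 3 (country B proposes): rejecting gives country A an expected 0.8 × 100 = 80, so country B offers 80, keeping 20.
Round 2 (country A proposes): rejecting gives country B an expected 0.8 × 20 = 16. Country A offers 16 and keeps 100 − 16 = 84.
Round 1 (country B proposes): rejecting gives country A an expected 0.8 × 84 = 67.2. Country B offers 67.2 and keeps 100 − 67.2 = 32.8.

67.2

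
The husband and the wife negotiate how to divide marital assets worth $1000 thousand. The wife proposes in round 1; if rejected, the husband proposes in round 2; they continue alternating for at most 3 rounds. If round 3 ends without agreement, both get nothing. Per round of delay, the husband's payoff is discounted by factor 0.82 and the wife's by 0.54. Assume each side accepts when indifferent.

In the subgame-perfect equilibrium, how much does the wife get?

622.8

Work backward from the last round.
Round 3 (the wife proposes): rejection yields 0 for the husband; the wife offers 0 and keeps 1000.
Round 2 (the husband proposes): the wife can get 1000 next round, worth 0.54 × 1000 = 540 now, so the husband offers 540, keeping 460.
Round 1 (the wife proposes): the husband can get 460 next round, worth 0.82 × 460 = 377.2 now; the wife offers that and keeps 622.8.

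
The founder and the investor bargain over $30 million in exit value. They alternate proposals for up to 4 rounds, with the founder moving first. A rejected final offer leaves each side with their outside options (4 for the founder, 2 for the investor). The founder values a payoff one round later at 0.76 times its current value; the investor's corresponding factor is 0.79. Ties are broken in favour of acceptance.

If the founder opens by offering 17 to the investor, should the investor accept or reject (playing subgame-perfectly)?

Reject

Round 4 (the investor proposes): the founder gets 4 if talks fail, so the investor offers 4 and keeps 26.
Round 3 (the founder proposes): the investor can get 26 next round, worth 0.79 × 26 = 20.54 now. The founder offers 20.54 and keeps 30 − 20.54 = 9.46.
Round 2 (the investor proposes): the founder can get 9.46 next round, worth 0.76 × 9.46 = 7.1896 now; the investor offers that and keeps 22.8104.
So by rejecting in round 1, the investor gets 22.8104 next round, worth 0.79 × 22.8104 = 18.020216 now.
Offer 17 < 18.020216, so the investor rejects.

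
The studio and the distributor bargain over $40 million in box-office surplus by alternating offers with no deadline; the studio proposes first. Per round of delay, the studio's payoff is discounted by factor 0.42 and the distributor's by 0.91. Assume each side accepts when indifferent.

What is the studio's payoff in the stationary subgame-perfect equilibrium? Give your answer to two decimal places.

5.83

In a stationary SPE each proposer offers the other exactly their discounted continuation value.
If the studio keeps x when proposing and the distributor keeps y when proposing, then x = 40 − 0.91y and y = 40 − 0.42x.
Solving: x = 40(1 − 0.91) / (1 − 0.42·0.91) = 3.6 / 0.6178 ≈ 5.8271.
The distributor gets 40 − 5.8271 ≈ 34.1729.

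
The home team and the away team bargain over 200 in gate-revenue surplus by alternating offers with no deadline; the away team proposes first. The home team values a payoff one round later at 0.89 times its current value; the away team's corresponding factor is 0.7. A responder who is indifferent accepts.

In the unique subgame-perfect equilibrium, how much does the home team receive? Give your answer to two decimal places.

141.64

When the away team proposes, the home team accepts any offer worth at least 0.89 times what the home team would get by proposing next round; and vice versa.
This gives x = 200 − 0.89y and y = 200 − 0.7x, where x and y are each side's share when it proposes.
Hence (1 − 0.89·0.7)x = 200(1 − 0.89), i.e. 0.377·x = 22.
x ≈ 58.3554; the home team's share is 200 − x ≈ 141.6446.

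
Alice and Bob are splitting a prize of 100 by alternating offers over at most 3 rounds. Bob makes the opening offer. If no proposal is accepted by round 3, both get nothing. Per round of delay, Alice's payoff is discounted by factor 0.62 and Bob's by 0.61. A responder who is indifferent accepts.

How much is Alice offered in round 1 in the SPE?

Round 3 (Bob proposes): rejection yields 0 for Alice; Bob offers 0 and keeps 100.
Round 2 (Alice proposes): Bob can get 100 next round, worth 0.61 × 100 = 61 now; Alice offers that and keeps 39.
Round 1 (Bob proposes): Alice can get 39 next round, worth 0.62 × 39 = 24.18 now, so Bob offers 24.18, keeping 75.82.

24.18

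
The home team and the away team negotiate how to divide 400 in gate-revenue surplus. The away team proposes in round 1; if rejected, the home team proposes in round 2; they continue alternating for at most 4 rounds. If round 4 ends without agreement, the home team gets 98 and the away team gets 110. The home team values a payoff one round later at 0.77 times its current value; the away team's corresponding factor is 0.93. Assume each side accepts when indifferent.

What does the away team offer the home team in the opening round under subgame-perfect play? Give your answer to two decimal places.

181.47

Solve by backward induction from round 4.
Round 4 (the home team proposes): the away team gets 110 if talks fail, so the home team offers 110 and keeps 290.
Round 3 (the away team proposes): the home team can get 290 next round, worth 0.77 × 290 = 223.3 now; the away team offers that and keeps 176.7.
Round 2 (the home team proposes): the away team can get 176.7 next round, worth 0.93 × 176.7 = 164.331 now. The home team offers 164.331 and keeps 400 − 164.331 = 235.669.
Round 1 (the away team proposes): the home team can get 235.669 next round, worth 0.77 × 235.669 = 181.46513 now; the away team offers that and keeps 218.53487.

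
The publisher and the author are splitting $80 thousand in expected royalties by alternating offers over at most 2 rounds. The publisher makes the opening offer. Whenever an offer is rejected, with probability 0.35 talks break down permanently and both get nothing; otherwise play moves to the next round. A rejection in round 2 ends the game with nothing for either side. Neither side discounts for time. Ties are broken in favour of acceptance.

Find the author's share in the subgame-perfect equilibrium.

Round 2 (the author proposes): the publisher will accept anything ≥ 0, so the author offers 0 and keeps 80.
Round 1 (the publisher proposes): rejecting gives the author an expected 0.65 × 80 = 52. The publisher offers 52 and keeps 80 − 52 = 28.

52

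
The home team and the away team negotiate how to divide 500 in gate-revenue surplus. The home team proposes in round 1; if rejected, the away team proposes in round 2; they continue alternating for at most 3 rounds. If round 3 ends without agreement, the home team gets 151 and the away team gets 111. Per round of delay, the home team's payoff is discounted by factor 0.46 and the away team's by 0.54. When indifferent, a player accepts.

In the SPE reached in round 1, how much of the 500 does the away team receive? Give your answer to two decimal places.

173.37

Round 3 (the home team proposes): the away team gets 111 if talks fail, so the home team offers 111 and keeps 389.
Round 2 (the away team proposes): the home team can get 389 next round, worth 0.46 × 389 = 178.94 now, so the away team offers 178.94, keeping 321.06.
Round 1 (the home team proposes): the away team can get 321.06 next round, worth 0.54 × 321.06 = 173.3724 now; the home team offers that and keeps 326.6276.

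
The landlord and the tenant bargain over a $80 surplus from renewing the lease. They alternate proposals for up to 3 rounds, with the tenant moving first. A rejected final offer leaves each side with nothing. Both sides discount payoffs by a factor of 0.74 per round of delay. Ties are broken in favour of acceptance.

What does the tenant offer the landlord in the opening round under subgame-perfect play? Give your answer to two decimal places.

By backward induction:
Round 3 (the tenant proposes): rejection yields 0 for the landlord; the tenant offers 0 and keeps 80.
Round 2 (the landlord proposes): the tenant can get 80 next round, worth 0.74 × 80 = 59.2 now, so the landlord offers 59.2, keeping 20.8.
Round 1 (the tenant proposes): the landlord can get 20.8 next round, worth 0.74 × 20.8 = 15.392 now. The tenant offers 15.392 and keeps 80 − 15.392 = 64.608.

15.39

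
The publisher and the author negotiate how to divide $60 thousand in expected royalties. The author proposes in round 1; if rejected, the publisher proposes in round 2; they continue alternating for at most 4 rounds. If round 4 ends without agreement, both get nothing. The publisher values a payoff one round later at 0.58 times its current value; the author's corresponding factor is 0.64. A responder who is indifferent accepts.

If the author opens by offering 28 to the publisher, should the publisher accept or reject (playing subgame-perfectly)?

Accept

Round 4 (the publisher proposes): the author will accept anything ≥ 0, so the publisher offers 0 and keeps 60.
Round 3 (the author proposes): the publisher can get 60 next round, worth 0.58 × 60 = 34.8 now. The author offers 34.8 and keeps 60 − 34.8 = 25.2.
Round 2 (the publisher proposes): the author can get 25.2 next round, worth 0.64 × 25.2 = 16.128 now. The publisher offers 16.128 and keeps 60 − 16.128 = 43.872.
So by rejecting in round 1, the publisher gets 43.872 next round, worth 0.58 × 43.872 = 25.44576 now.
Offer 28 ≥ 25.44576, so the publisher accepts.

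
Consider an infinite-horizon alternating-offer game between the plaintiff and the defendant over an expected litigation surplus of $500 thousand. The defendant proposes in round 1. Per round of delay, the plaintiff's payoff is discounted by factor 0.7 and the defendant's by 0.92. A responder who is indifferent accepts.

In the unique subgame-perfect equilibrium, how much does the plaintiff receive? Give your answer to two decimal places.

78.65

Let x be the defendant's share when the defendant proposes and y be the plaintiff's share when the plaintiff proposes.
The plaintiff accepts iff offered ≥ 0.7·y, so x = 500 − 0.7y. Symmetrically y = 500 − 0.92x.
Substituting: x = 500 − 0.7(500 − 0.92x), giving x(1 − 0.92·0.7) = 500(1 − 0.7).
So x = 500 × 0.3 / 0.356 ≈ 421.3483, and the plaintiff receives 500 − x ≈ 78.6517.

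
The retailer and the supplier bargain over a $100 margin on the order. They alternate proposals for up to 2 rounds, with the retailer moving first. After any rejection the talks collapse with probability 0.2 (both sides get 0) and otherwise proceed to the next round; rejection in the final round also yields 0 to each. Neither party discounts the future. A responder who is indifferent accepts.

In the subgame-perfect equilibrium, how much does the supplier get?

Round 2 (the supplier proposes): rejection yields 0 for the retailer; the supplier offers 0 and keeps 100.
Round 1 (the retailer proposes): rejecting gives the supplier an expected 0.8 × 100 = 80; the retailer offers that and keeps 20.

80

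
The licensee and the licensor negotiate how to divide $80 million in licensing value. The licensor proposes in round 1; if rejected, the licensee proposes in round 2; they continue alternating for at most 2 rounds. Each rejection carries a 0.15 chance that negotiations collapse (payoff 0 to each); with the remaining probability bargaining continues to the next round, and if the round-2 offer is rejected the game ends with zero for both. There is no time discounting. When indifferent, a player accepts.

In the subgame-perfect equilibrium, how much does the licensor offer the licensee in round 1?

Round 2 (the licensee proposes): rejection yields 0 for the licensor; the licensee offers 0 and keeps 80.
Round 1 (the licensor proposes): rejecting gives the licensee an expected 0.85 × 80 = 68, so the licensor offers 68, keeping 12.

68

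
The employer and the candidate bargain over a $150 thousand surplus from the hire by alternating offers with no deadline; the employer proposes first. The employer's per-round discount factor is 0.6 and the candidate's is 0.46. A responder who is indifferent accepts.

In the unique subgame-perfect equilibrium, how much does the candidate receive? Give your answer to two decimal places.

Let x be the employer's share when the employer proposes and y be the candidate's share when the candidate proposes.
The candidate accepts iff offered ≥ 0.46·y, so x = 150 − 0.46y. Symmetrically y = 150 − 0.6x.
Substituting: x = 150 − 0.46(150 − 0.6x), giving x(1 − 0.6·0.46) = 150(1 − 0.46).
So x = 150 × 0.54 / 0.724 ≈ 111.8785, and the candidate receives 150 − x ≈ 38.1215.

38.12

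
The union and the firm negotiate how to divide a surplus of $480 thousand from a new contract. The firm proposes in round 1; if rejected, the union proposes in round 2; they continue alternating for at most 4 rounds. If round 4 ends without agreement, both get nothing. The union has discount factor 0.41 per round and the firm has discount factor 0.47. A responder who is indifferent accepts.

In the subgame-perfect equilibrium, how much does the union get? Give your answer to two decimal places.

142.23

Solve by backward induction from round 4.
Round 4 (the union proposes): the firm will accept anything ≥ 0, so the union offers 0 and keeps 480.
Round 3 (the firm proposes): the union can get 480 next round, worth 0.41 × 480 = 196.8 now. The firm offers 196.8 and keeps 480 − 196.8 = 283.2.
Round 2 (the union proposes): the firm can get 283.2 next round, worth 0.47 × 283.2 = 133.104 now; the union offers that and keeps 346.896.
Round 1 (the firm proposes): the union can get 346.896 next round, worth 0.41 × 346.896 = 142.22736 now, so the firm offers 142.22736, keeping 337.77264.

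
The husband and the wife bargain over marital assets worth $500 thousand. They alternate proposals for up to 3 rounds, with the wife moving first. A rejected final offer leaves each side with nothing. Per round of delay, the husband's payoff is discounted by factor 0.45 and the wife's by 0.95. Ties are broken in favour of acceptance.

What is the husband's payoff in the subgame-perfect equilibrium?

By backward induction:
Round 3 (the wife proposes): the husband will accept anything ≥ 0, so the wife offers 0 and keeps 500.
Round 2 (the husband proposes): the wife can get 500 next round, worth 0.95 × 500 = 475 now; the husband offers that and keeps 25.
Round 1 (the wife proposes): the husband can get 25 next round, worth 0.45 × 25 = 11.25 now. The wife offers 11.25 and keeps 500 − 11.25 = 488.75.

11.25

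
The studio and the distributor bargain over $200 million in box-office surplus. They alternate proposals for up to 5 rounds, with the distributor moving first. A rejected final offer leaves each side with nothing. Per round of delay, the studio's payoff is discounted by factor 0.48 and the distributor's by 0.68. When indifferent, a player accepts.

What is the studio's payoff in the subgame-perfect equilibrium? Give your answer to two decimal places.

Work backward from the last round.
Round 5 (the distributor proposes): the studio will accept anything ≥ 0, so the distributor offers 0 and keeps 200.
Round 4 (the studio proposes): the distributor can get 200 next round, worth 0.68 × 200 = 136 now; the studio offers that and keeps 64.
Round 3 (the distributor proposes): the studio can get 64 next round, worth 0.48 × 64 = 30.72 now, so the distributor offers 30.72, keeping 169.28.
Round 2 (the studio proposes): the distributor can get 169.28 next round, worth 0.68 × 169.28 = 115.1104 now; the studio offers that and keeps 84.8896.
Round 1 (the distributor proposes): the studio can get 84.8896 next round, worth 0.48 × 84.8896 = 40.747008 now, so the distributor offers 40.747008, keeping 159.252992.

40.75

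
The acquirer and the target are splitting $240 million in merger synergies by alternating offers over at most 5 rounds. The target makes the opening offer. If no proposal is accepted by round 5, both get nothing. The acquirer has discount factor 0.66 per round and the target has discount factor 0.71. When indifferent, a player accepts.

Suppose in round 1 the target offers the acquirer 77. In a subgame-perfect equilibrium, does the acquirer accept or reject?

Round 5 (the target proposes): the acquirer will accept anything ≥ 0, so the target offers 0 and keeps 240.
Round 4 (the acquirer proposes): the target can get 240 next round, worth 0.71 × 240 = 170.4 now, so the acquirer offers 170.4, keeping 69.6.
Round 3 (the target proposes): the acquirer can get 69.6 next round, worth 0.66 × 69.6 = 45.936 now. The target offers 45.936 and keeps 240 − 45.936 = 194.064.
Round 2 (the acquirer proposes): the target can get 194.064 next round, worth 0.71 × 194.064 = 137.78544 now. The acquirer offers 137.78544 and keeps 240 − 137.78544 = 102.21456.
So by rejecting in round 1, the acquirer gets 102.21456 next round, worth 0.66 × 102.21456 = 67.4616096 now.
Offer 77 ≥ 67.4616096, so the acquirer accepts.

Accept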